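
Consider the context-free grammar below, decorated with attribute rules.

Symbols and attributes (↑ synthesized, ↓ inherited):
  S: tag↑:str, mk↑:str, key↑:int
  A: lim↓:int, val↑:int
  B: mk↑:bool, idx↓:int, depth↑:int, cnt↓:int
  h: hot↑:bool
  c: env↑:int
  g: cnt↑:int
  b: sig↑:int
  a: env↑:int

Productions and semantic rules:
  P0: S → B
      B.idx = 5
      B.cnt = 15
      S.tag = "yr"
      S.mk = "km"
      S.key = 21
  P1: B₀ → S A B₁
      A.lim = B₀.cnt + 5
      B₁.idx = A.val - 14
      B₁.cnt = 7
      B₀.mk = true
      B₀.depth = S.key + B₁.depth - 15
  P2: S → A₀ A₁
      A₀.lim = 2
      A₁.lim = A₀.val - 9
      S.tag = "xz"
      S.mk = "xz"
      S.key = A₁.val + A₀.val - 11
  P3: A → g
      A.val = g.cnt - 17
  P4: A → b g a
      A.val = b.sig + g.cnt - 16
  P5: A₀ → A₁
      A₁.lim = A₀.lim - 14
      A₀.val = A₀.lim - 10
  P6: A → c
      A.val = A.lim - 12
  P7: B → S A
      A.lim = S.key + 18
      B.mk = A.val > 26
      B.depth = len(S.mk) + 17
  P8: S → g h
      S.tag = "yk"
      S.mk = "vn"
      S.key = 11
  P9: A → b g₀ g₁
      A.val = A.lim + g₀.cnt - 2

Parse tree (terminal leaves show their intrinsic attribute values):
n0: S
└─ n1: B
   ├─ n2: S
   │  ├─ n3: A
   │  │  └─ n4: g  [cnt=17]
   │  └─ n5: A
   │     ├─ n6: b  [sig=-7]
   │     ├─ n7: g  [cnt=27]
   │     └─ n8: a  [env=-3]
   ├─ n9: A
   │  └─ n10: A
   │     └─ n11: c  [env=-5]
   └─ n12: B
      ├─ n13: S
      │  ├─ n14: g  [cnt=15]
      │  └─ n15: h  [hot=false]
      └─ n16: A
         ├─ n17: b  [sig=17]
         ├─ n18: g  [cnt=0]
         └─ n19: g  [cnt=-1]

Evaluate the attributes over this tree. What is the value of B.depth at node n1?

-3

1. n1.idx = 5  [5]
2. n1.cnt = 15  [15]
3. n3.lim = 2  [2]
4. n4.cnt = 17  [terminal]
5. n3.val = 0  [g.cnt - 17]
6. n5.lim = -9  [A₀.val - 9]
7. n6.sig = -7  [terminal]
8. n7.cnt = 27  [terminal]
9. n8.env = -3  [terminal]
10. n5.val = 4  [b.sig + g.cnt - 16]
11. n2.tag = "xz"  ["xz"]
12. n2.mk = "xz"  ["xz"]
13. n2.key = -7  [A₁.val + A₀.val - 11]
14. n9.lim = 20  [B₀.cnt + 5]
15. n10.lim = 6  [A₀.lim - 14]
16. n11.env = -5  [terminal]
17. n10.val = -6  [A.lim - 12]
18. n9.val = 10  [A₀.lim - 10]
19. n12.idx = -4  [A.val - 14]
20. n12.cnt = 7  [7]
21. n14.cnt = 15  [terminal]
22. n15.hot = false  [terminal]
23. n13.tag = "yk"  ["yk"]
24. n13.mk = "vn"  ["vn"]
25. n13.key = 11  [11]
26. n16.lim = 29  [S.key + 18]
27. n17.sig = 17  [terminal]
28. n18.cnt = 0  [terminal]
29. n19.cnt = -1  [terminal]
30. n16.val = 27  [A.lim + g₀.cnt - 2]
31. n12.mk = true  [A.val > 26]
32. n12.depth = 19  [len(S.mk) + 17]
33. n1.mk = true  [true]
34. n1.depth = -3  [S.key + B₁.depth - 15]
35. n0.tag = "yr"  ["yr"]
36. n0.mk = "km"  ["km"]
37. n0.key = 21  [21]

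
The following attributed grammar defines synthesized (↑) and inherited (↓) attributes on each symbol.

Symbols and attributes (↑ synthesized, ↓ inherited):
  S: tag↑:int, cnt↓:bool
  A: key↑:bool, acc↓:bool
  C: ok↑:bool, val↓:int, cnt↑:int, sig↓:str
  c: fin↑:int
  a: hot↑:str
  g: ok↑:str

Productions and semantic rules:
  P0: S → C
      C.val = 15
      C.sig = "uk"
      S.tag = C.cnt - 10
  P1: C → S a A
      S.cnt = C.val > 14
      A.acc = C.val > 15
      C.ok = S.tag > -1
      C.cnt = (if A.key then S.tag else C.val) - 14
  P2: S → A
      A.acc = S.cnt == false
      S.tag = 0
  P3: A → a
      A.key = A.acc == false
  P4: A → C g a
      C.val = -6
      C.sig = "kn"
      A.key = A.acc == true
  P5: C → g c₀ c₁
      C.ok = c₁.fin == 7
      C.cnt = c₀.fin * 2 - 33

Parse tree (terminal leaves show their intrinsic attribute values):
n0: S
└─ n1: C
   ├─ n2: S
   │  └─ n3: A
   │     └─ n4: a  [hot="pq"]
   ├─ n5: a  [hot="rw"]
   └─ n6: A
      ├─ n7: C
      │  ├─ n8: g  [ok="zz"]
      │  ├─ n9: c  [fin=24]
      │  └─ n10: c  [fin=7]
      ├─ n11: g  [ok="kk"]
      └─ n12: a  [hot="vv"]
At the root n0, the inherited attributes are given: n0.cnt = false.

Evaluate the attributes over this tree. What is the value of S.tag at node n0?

1. n0.cnt = false  [given at root]
2. n1.val = 15  [15]
3. n1.sig = "uk"  ["uk"]
4. n2.cnt = true  [C.val > 14]
5. n3.acc = false  [S.cnt == false]
6. n4.hot = "pq"  [terminal]
7. n3.key = true  [A.acc == false]
8. n2.tag = 0  [0]
9. n5.hot = "rw"  [terminal]
10. n6.acc = false  [C.val > 15]
11. n7.val = -6  [-6]
12. n7.sig = "kn"  ["kn"]
13. n8.ok = "zz"  [terminal]
14. n9.fin = 24  [terminal]
15. n10.fin = 7  [terminal]
16. n7.ok = true  [c₁.fin == 7]
17. n7.cnt = 15  [c₀.fin * 2 - 33]
18. n11.ok = "kk"  [terminal]
19. n12.hot = "vv"  [terminal]
20. n6.key = false  [A.acc == true]
21. n1.ok = true  [S.tag > -1]
22. n1.cnt = 1  [(if A.key then S.tag else C.val) - 14]
23. n0.tag = -9  [C.cnt - 10]

-9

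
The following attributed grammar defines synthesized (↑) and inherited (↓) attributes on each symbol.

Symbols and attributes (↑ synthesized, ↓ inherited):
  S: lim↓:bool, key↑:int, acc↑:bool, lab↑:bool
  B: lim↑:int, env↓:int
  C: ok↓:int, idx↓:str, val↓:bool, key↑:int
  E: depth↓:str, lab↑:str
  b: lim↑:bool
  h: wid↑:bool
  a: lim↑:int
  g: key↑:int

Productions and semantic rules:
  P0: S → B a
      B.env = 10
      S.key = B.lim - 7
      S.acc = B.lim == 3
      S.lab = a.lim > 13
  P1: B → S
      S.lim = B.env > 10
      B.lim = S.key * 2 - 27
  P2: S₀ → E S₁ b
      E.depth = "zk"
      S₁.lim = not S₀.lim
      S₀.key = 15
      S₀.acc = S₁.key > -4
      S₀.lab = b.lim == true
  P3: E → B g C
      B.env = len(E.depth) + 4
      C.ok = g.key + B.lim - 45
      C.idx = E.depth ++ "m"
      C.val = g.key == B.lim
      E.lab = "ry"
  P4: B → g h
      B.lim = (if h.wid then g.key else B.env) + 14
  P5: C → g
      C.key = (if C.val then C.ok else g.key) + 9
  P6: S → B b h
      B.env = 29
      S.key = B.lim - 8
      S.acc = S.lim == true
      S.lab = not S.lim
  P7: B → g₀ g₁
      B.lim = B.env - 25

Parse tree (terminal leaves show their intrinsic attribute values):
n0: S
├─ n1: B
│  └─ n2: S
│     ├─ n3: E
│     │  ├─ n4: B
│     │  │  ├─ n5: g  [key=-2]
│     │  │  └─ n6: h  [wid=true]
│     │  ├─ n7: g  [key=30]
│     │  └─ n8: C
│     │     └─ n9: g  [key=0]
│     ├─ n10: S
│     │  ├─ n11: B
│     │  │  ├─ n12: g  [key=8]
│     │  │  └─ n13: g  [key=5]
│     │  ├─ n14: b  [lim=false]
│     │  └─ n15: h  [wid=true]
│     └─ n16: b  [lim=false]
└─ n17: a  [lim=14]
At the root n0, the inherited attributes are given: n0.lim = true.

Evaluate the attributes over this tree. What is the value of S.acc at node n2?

1. n0.lim = true  [given at root]
2. n1.env = 10  [10]
3. n2.lim = false  [B.env > 10]
4. n3.depth = "zk"  ["zk"]
5. n4.env = 6  [len(E.depth) + 4]
6. n5.key = -2  [terminal]
7. n6.wid = true  [terminal]
8. n4.lim = 12  [(if h.wid then g.key else B.env) + 14]
9. n7.key = 30  [terminal]
10. n8.ok = -3  [g.key + B.lim - 45]
11. n8.idx = "zkm"  [E.depth ++ "m"]
12. n8.val = false  [g.key == B.lim]
13. n9.key = 0  [terminal]
14. n8.key = 9  [(if C.val then C.ok else g.key) + 9]
15. n3.lab = "ry"  ["ry"]
16. n10.lim = true  [not S₀.lim]
17. n11.env = 29  [29]
18. n12.key = 8  [terminal]
19. n13.key = 5  [terminal]
20. n11.lim = 4  [B.env - 25]
21. n14.lim = false  [terminal]
22. n15.wid = true  [terminal]
23. n10.key = -4  [B.lim - 8]
24. n10.acc = true  [S.lim == true]
25. n10.lab = false  [not S.lim]
26. n16.lim = false  [terminal]
27. n2.key = 15  [15]
28. n2.acc = false  [S₁.key > -4]
29. n2.lab = false  [b.lim == true]
30. n1.lim = 3  [S.key * 2 - 27]
31. n17.lim = 14  [terminal]
32. n0.key = -4  [B.lim - 7]
33. n0.acc = true  [B.lim == 3]
34. n0.lab = true  [a.lim > 13]

false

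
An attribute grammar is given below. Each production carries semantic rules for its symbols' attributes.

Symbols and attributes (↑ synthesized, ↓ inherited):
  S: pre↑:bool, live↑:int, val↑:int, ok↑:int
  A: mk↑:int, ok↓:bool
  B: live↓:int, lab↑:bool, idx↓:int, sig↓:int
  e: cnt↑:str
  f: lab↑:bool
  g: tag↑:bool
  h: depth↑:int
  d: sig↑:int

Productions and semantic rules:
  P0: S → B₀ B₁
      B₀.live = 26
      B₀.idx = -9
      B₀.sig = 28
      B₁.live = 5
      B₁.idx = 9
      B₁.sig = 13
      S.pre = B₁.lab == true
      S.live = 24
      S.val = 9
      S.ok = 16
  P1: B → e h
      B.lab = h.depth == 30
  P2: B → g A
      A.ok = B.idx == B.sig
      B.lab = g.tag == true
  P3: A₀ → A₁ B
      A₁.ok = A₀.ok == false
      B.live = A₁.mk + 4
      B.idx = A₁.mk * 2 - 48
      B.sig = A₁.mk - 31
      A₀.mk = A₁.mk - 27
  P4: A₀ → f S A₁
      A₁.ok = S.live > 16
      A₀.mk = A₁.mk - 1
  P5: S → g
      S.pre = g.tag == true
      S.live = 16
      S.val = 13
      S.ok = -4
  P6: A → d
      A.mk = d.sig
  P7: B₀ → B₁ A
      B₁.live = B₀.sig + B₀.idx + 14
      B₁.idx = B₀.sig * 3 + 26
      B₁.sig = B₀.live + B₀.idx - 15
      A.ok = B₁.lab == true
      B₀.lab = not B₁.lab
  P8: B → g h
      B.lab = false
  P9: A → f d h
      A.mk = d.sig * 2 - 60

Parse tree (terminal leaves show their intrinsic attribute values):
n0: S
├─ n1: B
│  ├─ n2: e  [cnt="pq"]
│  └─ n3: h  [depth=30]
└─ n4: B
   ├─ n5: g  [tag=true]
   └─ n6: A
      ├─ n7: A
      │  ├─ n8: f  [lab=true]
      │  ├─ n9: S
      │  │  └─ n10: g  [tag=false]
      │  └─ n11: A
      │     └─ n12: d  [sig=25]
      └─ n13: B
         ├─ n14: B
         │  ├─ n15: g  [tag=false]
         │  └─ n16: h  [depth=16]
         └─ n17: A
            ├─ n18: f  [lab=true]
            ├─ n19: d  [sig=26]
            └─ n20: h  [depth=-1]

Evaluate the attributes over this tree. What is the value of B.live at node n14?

7

1. n1.live = 26  [26]
2. n1.idx = -9  [-9]
3. n1.sig = 28  [28]
4. n2.cnt = "pq"  [terminal]
5. n3.depth = 30  [terminal]
6. n1.lab = true  [h.depth == 30]
7. n4.live = 5  [5]
8. n4.idx = 9  [9]
9. n4.sig = 13  [13]
10. n5.tag = true  [terminal]
11. n6.ok = false  [B.idx == B.sig]
12. n7.ok = true  [A₀.ok == false]
13. n8.lab = true  [terminal]
14. n10.tag = false  [terminal]
15. n9.pre = false  [g.tag == true]
16. n9.live = 16  [16]
17. n9.val = 13  [13]
18. n9.ok = -4  [-4]
19. n11.ok = false  [S.live > 16]
20. n12.sig = 25  [terminal]
21. n11.mk = 25  [d.sig]
22. n7.mk = 24  [A₁.mk - 1]
23. n13.live = 28  [A₁.mk + 4]
24. n13.idx = 0  [A₁.mk * 2 - 48]
25. n13.sig = -7  [A₁.mk - 31]
26. n14.live = 7  [B₀.sig + B₀.idx + 14]
27. n14.idx = 5  [B₀.sig * 3 + 26]
28. n14.sig = 13  [B₀.live + B₀.idx - 15]
29. n15.tag = false  [terminal]
30. n16.depth = 16  [terminal]
31. n14.lab = false  [false]
32. n17.ok = false  [B₁.lab == true]
33. n18.lab = true  [terminal]
34. n19.sig = 26  [terminal]
35. n20.depth = -1  [terminal]
36. n17.mk = -8  [d.sig * 2 - 60]
37. n13.lab = true  [not B₁.lab]
38. n6.mk = -3  [A₁.mk - 27]
39. n4.lab = true  [g.tag == true]
40. n0.pre = true  [B₁.lab == true]
41. n0.live = 24  [24]
42. n0.val = 9  [9]
43. n0.ok = 16  [16]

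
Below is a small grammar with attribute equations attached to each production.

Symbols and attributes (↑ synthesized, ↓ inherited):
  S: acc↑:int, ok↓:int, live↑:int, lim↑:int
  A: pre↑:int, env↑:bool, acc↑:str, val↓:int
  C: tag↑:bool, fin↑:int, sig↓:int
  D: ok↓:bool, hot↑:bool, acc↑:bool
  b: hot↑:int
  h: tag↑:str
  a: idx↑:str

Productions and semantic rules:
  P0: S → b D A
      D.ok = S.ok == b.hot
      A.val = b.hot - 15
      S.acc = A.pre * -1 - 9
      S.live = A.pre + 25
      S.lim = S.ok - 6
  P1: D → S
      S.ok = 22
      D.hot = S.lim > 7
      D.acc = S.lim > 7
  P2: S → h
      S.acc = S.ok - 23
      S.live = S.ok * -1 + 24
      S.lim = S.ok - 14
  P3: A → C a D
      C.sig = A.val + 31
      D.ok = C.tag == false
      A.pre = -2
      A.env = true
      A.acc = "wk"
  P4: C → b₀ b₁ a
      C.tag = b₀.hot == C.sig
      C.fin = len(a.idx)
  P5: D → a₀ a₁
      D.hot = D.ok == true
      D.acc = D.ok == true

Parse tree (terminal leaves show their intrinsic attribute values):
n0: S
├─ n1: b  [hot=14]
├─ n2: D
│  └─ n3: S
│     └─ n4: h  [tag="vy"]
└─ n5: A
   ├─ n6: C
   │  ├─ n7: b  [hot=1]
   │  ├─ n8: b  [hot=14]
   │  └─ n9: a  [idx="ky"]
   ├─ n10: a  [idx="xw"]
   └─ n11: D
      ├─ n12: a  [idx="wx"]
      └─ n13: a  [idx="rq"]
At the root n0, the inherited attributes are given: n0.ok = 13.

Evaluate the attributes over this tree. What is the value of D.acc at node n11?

1. n0.ok = 13  [given at root]
2. n1.hot = 14  [terminal]
3. n2.ok = false  [S.ok == b.hot]
4. n3.ok = 22  [22]
5. n4.tag = "vy"  [terminal]
6. n3.acc = -1  [S.ok - 23]
7. n3.live = 2  [S.ok * -1 + 24]
8. n3.lim = 8  [S.ok - 14]
9. n2.hot = true  [S.lim > 7]
10. n2.acc = true  [S.lim > 7]
11. n5.val = -1  [b.hot - 15]
12. n6.sig = 30  [A.val + 31]
13. n7.hot = 1  [terminal]
14. n8.hot = 14  [terminal]
15. n9.idx = "ky"  [terminal]
16. n6.tag = false  [b₀.hot == C.sig]
17. n6.fin = 2  [len(a.idx)]
18. n10.idx = "xw"  [terminal]
19. n11.ok = true  [C.tag == false]
20. n12.idx = "wx"  [terminal]
21. n13.idx = "rq"  [terminal]
22. n11.hot = true  [D.ok == true]
23. n11.acc = true  [D.ok == true]
24. n5.pre = -2  [-2]
25. n5.env = true  [true]
26. n5.acc = "wk"  ["wk"]
27. n0.acc = -7  [A.pre * -1 - 9]
28. n0.live = 23  [A.pre + 25]
29. n0.lim = 7  [S.ok - 6]

true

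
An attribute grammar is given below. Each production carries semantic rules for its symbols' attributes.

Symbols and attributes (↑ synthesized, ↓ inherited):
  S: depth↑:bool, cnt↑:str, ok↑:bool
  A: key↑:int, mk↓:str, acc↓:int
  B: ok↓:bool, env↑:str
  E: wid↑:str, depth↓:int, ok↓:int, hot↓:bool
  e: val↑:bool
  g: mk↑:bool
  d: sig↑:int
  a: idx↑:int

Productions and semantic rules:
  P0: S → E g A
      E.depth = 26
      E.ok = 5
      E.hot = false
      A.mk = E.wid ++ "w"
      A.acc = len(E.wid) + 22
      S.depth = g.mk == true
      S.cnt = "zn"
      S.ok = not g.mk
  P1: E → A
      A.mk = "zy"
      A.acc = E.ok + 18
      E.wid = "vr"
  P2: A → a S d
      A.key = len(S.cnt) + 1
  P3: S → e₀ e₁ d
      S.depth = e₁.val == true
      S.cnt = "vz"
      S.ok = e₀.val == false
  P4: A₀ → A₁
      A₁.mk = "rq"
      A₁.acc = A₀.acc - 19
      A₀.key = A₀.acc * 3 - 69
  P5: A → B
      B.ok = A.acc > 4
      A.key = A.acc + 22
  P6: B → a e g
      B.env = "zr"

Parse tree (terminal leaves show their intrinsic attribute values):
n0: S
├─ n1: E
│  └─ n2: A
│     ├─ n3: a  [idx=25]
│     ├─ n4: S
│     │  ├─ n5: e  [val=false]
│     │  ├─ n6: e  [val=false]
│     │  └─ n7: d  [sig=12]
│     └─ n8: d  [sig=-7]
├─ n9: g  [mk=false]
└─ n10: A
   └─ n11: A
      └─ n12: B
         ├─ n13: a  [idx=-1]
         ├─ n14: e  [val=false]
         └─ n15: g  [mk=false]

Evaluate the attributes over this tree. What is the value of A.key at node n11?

1. n1.depth = 26  [26]
2. n1.ok = 5  [5]
3. n1.hot = false  [false]
4. n2.mk = "zy"  ["zy"]
5. n2.acc = 23  [E.ok + 18]
6. n3.idx = 25  [terminal]
7. n5.val = false  [terminal]
8. n6.val = false  [terminal]
9. n7.sig = 12  [terminal]
10. n4.depth = false  [e₁.val == true]
11. n4.cnt = "vz"  ["vz"]
12. n4.ok = true  [e₀.val == false]
13. n8.sig = -7  [terminal]
14. n2.key = 3  [len(S.cnt) + 1]
15. n1.wid = "vr"  ["vr"]
16. n9.mk = false  [terminal]
17. n10.mk = "vrw"  [E.wid ++ "w"]
18. n10.acc = 24  [len(E.wid) + 22]
19. n11.mk = "rq"  ["rq"]
20. n11.acc = 5  [A₀.acc - 19]
21. n12.ok = true  [A.acc > 4]
22. n13.idx = -1  [terminal]
23. n14.val = false  [terminal]
24. n15.mk = false  [terminal]
25. n12.env = "zr"  ["zr"]
26. n11.key = 27  [A.acc + 22]
27. n10.key = 3  [A₀.acc * 3 - 69]
28. n0.depth = false  [g.mk == true]
29. n0.cnt = "zn"  ["zn"]
30. n0.ok = true  [not g.mk]

27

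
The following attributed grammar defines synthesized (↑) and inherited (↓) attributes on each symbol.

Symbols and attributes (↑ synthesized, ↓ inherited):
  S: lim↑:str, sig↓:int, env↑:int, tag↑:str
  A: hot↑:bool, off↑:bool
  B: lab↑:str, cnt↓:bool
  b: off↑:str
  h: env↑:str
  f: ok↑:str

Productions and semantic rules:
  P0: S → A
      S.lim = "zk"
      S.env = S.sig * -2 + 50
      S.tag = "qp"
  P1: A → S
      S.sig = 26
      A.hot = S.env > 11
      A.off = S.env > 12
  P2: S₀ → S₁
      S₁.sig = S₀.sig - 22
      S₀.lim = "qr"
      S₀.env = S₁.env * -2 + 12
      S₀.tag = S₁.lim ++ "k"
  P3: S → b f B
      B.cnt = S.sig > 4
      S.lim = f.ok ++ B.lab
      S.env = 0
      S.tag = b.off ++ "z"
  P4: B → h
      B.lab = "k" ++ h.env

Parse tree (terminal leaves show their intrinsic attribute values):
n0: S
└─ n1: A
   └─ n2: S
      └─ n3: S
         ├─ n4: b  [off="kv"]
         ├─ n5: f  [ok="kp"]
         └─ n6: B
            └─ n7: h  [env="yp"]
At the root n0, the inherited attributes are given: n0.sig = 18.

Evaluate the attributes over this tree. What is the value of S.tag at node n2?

1. n0.sig = 18  [given at root]
2. n2.sig = 26  [26]
3. n3.sig = 4  [S₀.sig - 22]
4. n4.off = "kv"  [terminal]
5. n5.ok = "kp"  [terminal]
6. n6.cnt = false  [S.sig > 4]
7. n7.env = "yp"  [terminal]
8. n6.lab = "kyp"  ["k" ++ h.env]
9. n3.lim = "kpkyp"  [f.ok ++ B.lab]
10. n3.env = 0  [0]
11. n3.tag = "kvz"  [b.off ++ "z"]
12. n2.lim = "qr"  ["qr"]
13. n2.env = 12  [S₁.env * -2 + 12]
14. n2.tag = "kpkypk"  [S₁.lim ++ "k"]
15. n1.hot = true  [S.env > 11]
16. n1.off = false  [S.env > 12]
17. n0.lim = "zk"  ["zk"]
18. n0.env = 14  [S.sig * -2 + 50]
19. n0.tag = "qp"  ["qp"]

"kpkypk"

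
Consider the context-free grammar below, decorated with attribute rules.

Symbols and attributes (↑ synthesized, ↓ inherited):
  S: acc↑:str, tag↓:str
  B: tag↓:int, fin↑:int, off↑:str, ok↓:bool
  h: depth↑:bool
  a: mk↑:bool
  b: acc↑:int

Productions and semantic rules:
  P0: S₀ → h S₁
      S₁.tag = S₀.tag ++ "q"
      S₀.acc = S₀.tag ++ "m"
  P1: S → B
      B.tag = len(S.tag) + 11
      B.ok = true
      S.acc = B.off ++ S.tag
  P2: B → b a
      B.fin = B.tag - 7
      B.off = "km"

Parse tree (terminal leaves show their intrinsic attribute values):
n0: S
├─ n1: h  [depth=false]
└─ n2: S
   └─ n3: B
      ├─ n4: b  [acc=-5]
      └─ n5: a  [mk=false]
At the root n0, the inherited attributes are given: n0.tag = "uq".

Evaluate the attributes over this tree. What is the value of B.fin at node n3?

1. n0.tag = "uq"  [given at root]
2. n1.depth = false  [terminal]
3. n2.tag = "uqq"  [S₀.tag ++ "q"]
4. n3.tag = 14  [len(S.tag) + 11]
5. n3.ok = true  [true]
6. n4.acc = -5  [terminal]
7. n5.mk = false  [terminal]
8. n3.fin = 7  [B.tag - 7]
9. n3.off = "km"  ["km"]
10. n2.acc = "kmuqq"  [B.off ++ S.tag]
11. n0.acc = "uqm"  [S₀.tag ++ "m"]

7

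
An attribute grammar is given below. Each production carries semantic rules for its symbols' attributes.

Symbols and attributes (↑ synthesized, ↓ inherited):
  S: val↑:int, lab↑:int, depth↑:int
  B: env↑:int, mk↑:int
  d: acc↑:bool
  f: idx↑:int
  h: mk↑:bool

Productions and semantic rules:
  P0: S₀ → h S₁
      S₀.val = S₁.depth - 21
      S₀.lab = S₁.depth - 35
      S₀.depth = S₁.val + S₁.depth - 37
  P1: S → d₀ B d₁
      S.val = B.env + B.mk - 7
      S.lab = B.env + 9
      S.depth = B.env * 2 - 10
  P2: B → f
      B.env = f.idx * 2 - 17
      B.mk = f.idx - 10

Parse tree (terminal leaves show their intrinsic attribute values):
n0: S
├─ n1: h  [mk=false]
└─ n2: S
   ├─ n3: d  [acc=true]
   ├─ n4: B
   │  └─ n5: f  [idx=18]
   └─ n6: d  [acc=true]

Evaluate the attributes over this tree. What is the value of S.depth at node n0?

11

1. n1.mk = false  [terminal]
2. n3.acc = true  [terminal]
3. n5.idx = 18  [terminal]
4. n4.env = 19  [f.idx * 2 - 17]
5. n4.mk = 8  [f.idx - 10]
6. n6.acc = true  [terminal]
7. n2.val = 20  [B.env + B.mk - 7]
8. n2.lab = 28  [B.env + 9]
9. n2.depth = 28  [B.env * 2 - 10]
10. n0.val = 7  [S₁.depth - 21]
11. n0.lab = -7  [S₁.depth - 35]
12. n0.depth = 11  [S₁.val + S₁.depth - 37]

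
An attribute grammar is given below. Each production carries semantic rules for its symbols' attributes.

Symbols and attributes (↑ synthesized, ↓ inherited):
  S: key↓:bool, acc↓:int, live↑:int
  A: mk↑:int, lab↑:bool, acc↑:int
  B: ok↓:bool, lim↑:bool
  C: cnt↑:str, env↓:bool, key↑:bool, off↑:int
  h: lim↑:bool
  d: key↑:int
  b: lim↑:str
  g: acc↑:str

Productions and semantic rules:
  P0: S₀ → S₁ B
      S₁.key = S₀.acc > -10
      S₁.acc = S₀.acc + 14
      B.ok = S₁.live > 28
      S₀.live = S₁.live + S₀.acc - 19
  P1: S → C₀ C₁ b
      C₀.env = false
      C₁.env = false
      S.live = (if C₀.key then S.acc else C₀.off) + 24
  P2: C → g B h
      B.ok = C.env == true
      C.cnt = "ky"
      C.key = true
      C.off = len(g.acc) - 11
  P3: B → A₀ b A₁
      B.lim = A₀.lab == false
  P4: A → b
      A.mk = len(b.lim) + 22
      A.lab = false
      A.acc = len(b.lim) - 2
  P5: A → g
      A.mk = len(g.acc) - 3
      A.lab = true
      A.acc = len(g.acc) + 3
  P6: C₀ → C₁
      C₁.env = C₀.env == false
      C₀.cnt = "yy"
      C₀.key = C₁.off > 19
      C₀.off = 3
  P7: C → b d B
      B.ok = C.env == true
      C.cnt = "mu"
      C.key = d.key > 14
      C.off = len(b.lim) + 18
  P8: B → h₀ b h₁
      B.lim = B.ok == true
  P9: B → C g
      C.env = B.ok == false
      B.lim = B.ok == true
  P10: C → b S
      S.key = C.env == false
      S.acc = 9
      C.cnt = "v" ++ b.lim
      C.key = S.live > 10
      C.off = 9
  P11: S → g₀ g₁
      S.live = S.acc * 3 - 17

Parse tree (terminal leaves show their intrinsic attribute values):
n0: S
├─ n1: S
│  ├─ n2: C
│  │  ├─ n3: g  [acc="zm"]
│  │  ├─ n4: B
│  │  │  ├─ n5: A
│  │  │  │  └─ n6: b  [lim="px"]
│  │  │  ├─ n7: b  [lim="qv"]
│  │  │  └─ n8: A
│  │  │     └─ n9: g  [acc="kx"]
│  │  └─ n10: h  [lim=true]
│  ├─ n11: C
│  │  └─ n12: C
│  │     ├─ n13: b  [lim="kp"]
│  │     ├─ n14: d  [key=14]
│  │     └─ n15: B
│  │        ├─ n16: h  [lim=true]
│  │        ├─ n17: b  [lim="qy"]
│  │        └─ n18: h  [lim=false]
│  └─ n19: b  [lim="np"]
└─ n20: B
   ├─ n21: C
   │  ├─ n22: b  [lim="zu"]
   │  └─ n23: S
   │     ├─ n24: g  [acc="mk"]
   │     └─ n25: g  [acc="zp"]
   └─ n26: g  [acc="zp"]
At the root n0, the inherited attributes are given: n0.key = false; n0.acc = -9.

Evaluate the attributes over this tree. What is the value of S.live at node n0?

1. n0.key = false  [given at root]
2. n0.acc = -9  [given at root]
3. n1.key = true  [S₀.acc > -10]
4. n1.acc = 5  [S₀.acc + 14]
5. n2.env = false  [false]
6. n3.acc = "zm"  [terminal]
7. n4.ok = false  [C.env == true]
8. n6.lim = "px"  [terminal]
9. n5.mk = 24  [len(b.lim) + 22]
10. n5.lab = false  [false]
11. n5.acc = 0  [len(b.lim) - 2]
12. n7.lim = "qv"  [terminal]
13. n9.acc = "kx"  [terminal]
14. n8.mk = -1  [len(g.acc) - 3]
15. n8.lab = true  [true]
16. n8.acc = 5  [len(g.acc) + 3]
17. n4.lim = true  [A₀.lab == false]
18. n10.lim = true  [terminal]
19. n2.cnt = "ky"  ["ky"]
20. n2.key = true  [true]
21. n2.off = -9  [len(g.acc) - 11]
22. n11.env = false  [false]
23. n12.env = true  [C₀.env == false]
24. n13.lim = "kp"  [terminal]
25. n14.key = 14  [terminal]
26. n15.ok = true  [C.env == true]
27. n16.lim = true  [terminal]
28. n17.lim = "qy"  [terminal]
29. n18.lim = false  [terminal]
30. n15.lim = true  [B.ok == true]
31. n12.cnt = "mu"  ["mu"]
32. n12.key = false  [d.key > 14]
33. n12.off = 20  [len(b.lim) + 18]
34. n11.cnt = "yy"  ["yy"]
35. n11.key = true  [C₁.off > 19]
36. n11.off = 3  [3]
37. n19.lim = "np"  [terminal]
38. n1.live = 29  [(if C₀.key then S.acc else C₀.off) + 24]
39. n20.ok = true  [S₁.live > 28]
40. n21.env = false  [B.ok == false]
41. n22.lim = "zu"  [terminal]
42. n23.key = true  [C.env == false]
43. n23.acc = 9  [9]
44. n24.acc = "mk"  [terminal]
45. n25.acc = "zp"  [terminal]
46. n23.live = 10  [S.acc * 3 - 17]
47. n21.cnt = "vzu"  ["v" ++ b.lim]
48. n21.key = false  [S.live > 10]
49. n21.off = 9  [9]
50. n26.acc = "zp"  [terminal]
51. n20.lim = true  [B.ok == true]
52. n0.live = 1  [S₁.live + S₀.acc - 19]

1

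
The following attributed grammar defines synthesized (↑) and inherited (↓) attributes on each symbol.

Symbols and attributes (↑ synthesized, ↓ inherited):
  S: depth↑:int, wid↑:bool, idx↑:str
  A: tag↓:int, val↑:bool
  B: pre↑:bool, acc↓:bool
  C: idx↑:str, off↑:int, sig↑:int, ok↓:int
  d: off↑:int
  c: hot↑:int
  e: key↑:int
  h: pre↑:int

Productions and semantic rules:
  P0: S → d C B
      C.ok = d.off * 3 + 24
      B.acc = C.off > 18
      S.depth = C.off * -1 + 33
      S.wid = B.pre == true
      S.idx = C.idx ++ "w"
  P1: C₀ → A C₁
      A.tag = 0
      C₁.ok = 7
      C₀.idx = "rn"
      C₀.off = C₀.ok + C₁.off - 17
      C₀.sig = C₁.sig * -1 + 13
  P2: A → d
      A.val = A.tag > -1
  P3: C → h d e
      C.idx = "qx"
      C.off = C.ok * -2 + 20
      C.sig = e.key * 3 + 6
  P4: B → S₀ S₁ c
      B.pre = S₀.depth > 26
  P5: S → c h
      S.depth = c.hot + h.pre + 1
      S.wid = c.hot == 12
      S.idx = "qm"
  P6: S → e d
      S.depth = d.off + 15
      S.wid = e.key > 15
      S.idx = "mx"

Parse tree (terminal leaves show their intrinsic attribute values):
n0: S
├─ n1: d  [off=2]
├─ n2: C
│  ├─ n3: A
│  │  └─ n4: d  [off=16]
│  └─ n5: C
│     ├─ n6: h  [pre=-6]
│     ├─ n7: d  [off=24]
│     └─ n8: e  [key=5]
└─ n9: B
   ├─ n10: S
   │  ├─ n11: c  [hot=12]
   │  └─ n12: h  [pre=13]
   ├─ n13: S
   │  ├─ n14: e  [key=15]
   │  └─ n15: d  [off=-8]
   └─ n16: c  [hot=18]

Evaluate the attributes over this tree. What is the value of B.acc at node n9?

1. n1.off = 2  [terminal]
2. n2.ok = 30  [d.off * 3 + 24]
3. n3.tag = 0  [0]
4. n4.off = 16  [terminal]
5. n3.val = true  [A.tag > -1]
6. n5.ok = 7  [7]
7. n6.pre = -6  [terminal]
8. n7.off = 24  [terminal]
9. n8.key = 5  [terminal]
10. n5.idx = "qx"  ["qx"]
11. n5.off = 6  [C.ok * -2 + 20]
12. n5.sig = 21  [e.key * 3 + 6]
13. n2.idx = "rn"  ["rn"]
14. n2.off = 19  [C₀.ok + C₁.off - 17]
15. n2.sig = -8  [C₁.sig * -1 + 13]
16. n9.acc = true  [C.off > 18]
17. n11.hot = 12  [terminal]
18. n12.pre = 13  [terminal]
19. n10.depth = 26  [c.hot + h.pre + 1]
20. n10.wid = true  [c.hot == 12]
21. n10.idx = "qm"  ["qm"]
22. n14.key = 15  [terminal]
23. n15.off = -8  [terminal]
24. n13.depth = 7  [d.off + 15]
25. n13.wid = false  [e.key > 15]
26. n13.idx = "mx"  ["mx"]
27. n16.hot = 18  [terminal]
28. n9.pre = false  [S₀.depth > 26]
29. n0.depth = 14  [C.off * -1 + 33]
30. n0.wid = false  [B.pre == true]
31. n0.idx = "rnw"  [C.idx ++ "w"]

true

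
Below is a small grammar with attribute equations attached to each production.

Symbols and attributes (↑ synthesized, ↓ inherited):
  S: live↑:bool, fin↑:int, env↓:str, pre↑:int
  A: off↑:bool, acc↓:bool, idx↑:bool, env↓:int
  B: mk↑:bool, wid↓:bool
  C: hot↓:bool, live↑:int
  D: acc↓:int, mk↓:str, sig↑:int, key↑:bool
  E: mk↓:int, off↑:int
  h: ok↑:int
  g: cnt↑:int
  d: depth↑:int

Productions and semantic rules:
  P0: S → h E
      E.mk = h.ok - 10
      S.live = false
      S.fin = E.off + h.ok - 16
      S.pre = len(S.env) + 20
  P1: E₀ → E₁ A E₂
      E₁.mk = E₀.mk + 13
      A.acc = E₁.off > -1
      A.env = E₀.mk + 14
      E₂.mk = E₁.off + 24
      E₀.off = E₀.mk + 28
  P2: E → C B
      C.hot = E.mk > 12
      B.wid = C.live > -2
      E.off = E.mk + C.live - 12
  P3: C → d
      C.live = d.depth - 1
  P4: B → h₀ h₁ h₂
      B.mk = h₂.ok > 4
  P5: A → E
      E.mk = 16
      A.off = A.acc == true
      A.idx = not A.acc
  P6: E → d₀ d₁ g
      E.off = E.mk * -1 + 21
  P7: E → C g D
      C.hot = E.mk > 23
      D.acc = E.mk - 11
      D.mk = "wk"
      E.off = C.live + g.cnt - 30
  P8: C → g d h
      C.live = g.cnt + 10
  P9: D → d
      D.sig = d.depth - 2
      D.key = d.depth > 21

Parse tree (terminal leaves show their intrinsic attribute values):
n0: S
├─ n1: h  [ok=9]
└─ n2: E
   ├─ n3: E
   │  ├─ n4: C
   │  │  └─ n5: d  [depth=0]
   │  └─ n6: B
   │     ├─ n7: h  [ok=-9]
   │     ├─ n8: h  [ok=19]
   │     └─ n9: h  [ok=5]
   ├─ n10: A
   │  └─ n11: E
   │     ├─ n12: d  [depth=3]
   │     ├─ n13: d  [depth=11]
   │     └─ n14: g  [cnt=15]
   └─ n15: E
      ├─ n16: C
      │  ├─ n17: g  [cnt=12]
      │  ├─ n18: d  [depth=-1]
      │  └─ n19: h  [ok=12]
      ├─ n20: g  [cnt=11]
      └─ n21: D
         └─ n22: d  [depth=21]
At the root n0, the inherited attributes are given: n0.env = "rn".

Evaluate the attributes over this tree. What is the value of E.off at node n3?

-1

1. n0.env = "rn"  [given at root]
2. n1.ok = 9  [terminal]
3. n2.mk = -1  [h.ok - 10]
4. n3.mk = 12  [E₀.mk + 13]
5. n4.hot = false  [E.mk > 12]
6. n5.depth = 0  [terminal]
7. n4.live = -1  [d.depth - 1]
8. n6.wid = true  [C.live > -2]
9. n7.ok = -9  [terminal]
10. n8.ok = 19  [terminal]
11. n9.ok = 5  [terminal]
12. n6.mk = true  [h₂.ok > 4]
13. n3.off = -1  [E.mk + C.live - 12]
14. n10.acc = false  [E₁.off > -1]
15. n10.env = 13  [E₀.mk + 14]
16. n11.mk = 16  [16]
17. n12.depth = 3  [terminal]
18. n13.depth = 11  [terminal]
19. n14.cnt = 15  [terminal]
20. n11.off = 5  [E.mk * -1 + 21]
21. n10.off = false  [A.acc == true]
22. n10.idx = true  [not A.acc]
23. n15.mk = 23  [E₁.off + 24]
24. n16.hot = false  [E.mk > 23]
25. n17.cnt = 12  [terminal]
26. n18.depth = -1  [terminal]
27. n19.ok = 12  [terminal]
28. n16.live = 22  [g.cnt + 10]
29. n20.cnt = 11  [terminal]
30. n21.acc = 12  [E.mk - 11]
31. n21.mk = "wk"  ["wk"]
32. n22.depth = 21  [terminal]
33. n21.sig = 19  [d.depth - 2]
34. n21.key = false  [d.depth > 21]
35. n15.off = 3  [C.live + g.cnt - 30]
36. n2.off = 27  [E₀.mk + 28]
37. n0.live = false  [false]
38. n0.fin = 20  [E.off + h.ok - 16]
39. n0.pre = 22  [len(S.env) + 20]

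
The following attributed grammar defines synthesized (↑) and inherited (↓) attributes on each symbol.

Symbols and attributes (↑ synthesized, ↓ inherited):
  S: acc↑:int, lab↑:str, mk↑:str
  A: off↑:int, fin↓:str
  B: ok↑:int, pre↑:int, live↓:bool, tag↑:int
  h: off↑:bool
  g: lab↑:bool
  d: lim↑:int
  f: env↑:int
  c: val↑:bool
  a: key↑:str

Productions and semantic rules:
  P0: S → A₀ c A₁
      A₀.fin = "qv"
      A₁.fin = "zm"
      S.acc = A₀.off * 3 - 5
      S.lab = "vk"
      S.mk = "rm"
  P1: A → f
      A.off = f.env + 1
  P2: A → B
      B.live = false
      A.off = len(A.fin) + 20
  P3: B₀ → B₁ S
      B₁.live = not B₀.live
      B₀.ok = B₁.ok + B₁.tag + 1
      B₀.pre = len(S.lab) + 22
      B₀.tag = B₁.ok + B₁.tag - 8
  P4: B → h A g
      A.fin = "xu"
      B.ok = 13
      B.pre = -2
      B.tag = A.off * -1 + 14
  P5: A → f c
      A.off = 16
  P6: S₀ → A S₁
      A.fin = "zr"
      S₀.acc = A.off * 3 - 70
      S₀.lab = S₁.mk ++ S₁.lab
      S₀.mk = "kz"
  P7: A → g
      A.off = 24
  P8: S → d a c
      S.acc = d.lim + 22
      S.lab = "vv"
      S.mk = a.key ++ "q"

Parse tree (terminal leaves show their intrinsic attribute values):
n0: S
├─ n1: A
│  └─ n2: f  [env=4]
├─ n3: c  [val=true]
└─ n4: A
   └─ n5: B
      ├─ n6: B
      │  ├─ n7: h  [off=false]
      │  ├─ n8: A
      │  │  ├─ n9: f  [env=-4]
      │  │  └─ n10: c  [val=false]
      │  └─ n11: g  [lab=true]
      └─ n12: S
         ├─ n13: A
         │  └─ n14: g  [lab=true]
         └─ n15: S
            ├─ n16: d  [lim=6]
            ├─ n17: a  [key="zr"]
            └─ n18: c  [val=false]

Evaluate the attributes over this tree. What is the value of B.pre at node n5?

1. n1.fin = "qv"  ["qv"]
2. n2.env = 4  [terminal]
3. n1.off = 5  [f.env + 1]
4. n3.val = true  [terminal]
5. n4.fin = "zm"  ["zm"]
6. n5.live = false  [false]
7. n6.live = true  [not B₀.live]
8. n7.off = false  [terminal]
9. n8.fin = "xu"  ["xu"]
10. n9.env = -4  [terminal]
11. n10.val = false  [terminal]
12. n8.off = 16  [16]
13. n11.lab = true  [terminal]
14. n6.ok = 13  [13]
15. n6.pre = -2  [-2]
16. n6.tag = -2  [A.off * -1 + 14]
17. n13.fin = "zr"  ["zr"]
18. n14.lab = true  [terminal]
19. n13.off = 24  [24]
20. n16.lim = 6  [terminal]
21. n17.key = "zr"  [terminal]
22. n18.val = false  [terminal]
23. n15.acc = 28  [d.lim + 22]
24. n15.lab = "vv"  ["vv"]
25. n15.mk = "zrq"  [a.key ++ "q"]
26. n12.acc = 2  [A.off * 3 - 70]
27. n12.lab = "zrqvv"  [S₁.mk ++ S₁.lab]
28. n12.mk = "kz"  ["kz"]
29. n5.ok = 12  [B₁.ok + B₁.tag + 1]
30. n5.pre = 27  [len(S.lab) + 22]
31. n5.tag = 3  [B₁.ok + B₁.tag - 8]
32. n4.off = 22  [len(A.fin) + 20]
33. n0.acc = 10  [A₀.off * 3 - 5]
34. n0.lab = "vk"  ["vk"]
35. n0.mk = "rm"  ["rm"]

27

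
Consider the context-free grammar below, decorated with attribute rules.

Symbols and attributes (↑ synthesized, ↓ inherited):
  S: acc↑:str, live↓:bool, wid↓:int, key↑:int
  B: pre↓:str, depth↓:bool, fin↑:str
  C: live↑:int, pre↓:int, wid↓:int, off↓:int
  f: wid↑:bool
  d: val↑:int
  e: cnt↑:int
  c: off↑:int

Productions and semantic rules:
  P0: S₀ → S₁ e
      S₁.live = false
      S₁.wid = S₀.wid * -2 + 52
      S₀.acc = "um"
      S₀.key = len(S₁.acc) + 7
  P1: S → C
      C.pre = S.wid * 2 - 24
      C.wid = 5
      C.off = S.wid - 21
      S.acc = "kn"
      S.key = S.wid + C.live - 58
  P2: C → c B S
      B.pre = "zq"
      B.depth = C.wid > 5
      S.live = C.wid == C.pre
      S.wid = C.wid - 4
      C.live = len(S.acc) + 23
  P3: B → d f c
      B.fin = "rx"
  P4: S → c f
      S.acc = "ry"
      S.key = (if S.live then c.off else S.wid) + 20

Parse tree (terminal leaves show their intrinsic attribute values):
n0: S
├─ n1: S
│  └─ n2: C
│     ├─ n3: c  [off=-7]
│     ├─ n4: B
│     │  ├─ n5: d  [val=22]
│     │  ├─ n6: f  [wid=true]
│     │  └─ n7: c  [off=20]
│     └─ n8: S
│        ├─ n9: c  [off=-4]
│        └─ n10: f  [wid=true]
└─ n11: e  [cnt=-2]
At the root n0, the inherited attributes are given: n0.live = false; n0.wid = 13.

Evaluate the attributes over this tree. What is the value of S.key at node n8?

1. n0.live = false  [given at root]
2. n0.wid = 13  [given at root]
3. n1.live = false  [false]
4. n1.wid = 26  [S₀.wid * -2 + 52]
5. n2.pre = 28  [S.wid * 2 - 24]
6. n2.wid = 5  [5]
7. n2.off = 5  [S.wid - 21]
8. n3.off = -7  [terminal]
9. n4.pre = "zq"  ["zq"]
10. n4.depth = false  [C.wid > 5]
11. n5.val = 22  [terminal]
12. n6.wid = true  [terminal]
13. n7.off = 20  [terminal]
14. n4.fin = "rx"  ["rx"]
15. n8.live = false  [C.wid == C.pre]
16. n8.wid = 1  [C.wid - 4]
17. n9.off = -4  [terminal]
18. n10.wid = true  [terminal]
19. n8.acc = "ry"  ["ry"]
20. n8.key = 21  [(if S.live then c.off else S.wid) + 20]
21. n2.live = 25  [len(S.acc) + 23]
22. n1.acc = "kn"  ["kn"]
23. n1.key = -7  [S.wid + C.live - 58]
24. n11.cnt = -2  [terminal]
25. n0.acc = "um"  ["um"]
26. n0.key = 9  [len(S₁.acc) + 7]

21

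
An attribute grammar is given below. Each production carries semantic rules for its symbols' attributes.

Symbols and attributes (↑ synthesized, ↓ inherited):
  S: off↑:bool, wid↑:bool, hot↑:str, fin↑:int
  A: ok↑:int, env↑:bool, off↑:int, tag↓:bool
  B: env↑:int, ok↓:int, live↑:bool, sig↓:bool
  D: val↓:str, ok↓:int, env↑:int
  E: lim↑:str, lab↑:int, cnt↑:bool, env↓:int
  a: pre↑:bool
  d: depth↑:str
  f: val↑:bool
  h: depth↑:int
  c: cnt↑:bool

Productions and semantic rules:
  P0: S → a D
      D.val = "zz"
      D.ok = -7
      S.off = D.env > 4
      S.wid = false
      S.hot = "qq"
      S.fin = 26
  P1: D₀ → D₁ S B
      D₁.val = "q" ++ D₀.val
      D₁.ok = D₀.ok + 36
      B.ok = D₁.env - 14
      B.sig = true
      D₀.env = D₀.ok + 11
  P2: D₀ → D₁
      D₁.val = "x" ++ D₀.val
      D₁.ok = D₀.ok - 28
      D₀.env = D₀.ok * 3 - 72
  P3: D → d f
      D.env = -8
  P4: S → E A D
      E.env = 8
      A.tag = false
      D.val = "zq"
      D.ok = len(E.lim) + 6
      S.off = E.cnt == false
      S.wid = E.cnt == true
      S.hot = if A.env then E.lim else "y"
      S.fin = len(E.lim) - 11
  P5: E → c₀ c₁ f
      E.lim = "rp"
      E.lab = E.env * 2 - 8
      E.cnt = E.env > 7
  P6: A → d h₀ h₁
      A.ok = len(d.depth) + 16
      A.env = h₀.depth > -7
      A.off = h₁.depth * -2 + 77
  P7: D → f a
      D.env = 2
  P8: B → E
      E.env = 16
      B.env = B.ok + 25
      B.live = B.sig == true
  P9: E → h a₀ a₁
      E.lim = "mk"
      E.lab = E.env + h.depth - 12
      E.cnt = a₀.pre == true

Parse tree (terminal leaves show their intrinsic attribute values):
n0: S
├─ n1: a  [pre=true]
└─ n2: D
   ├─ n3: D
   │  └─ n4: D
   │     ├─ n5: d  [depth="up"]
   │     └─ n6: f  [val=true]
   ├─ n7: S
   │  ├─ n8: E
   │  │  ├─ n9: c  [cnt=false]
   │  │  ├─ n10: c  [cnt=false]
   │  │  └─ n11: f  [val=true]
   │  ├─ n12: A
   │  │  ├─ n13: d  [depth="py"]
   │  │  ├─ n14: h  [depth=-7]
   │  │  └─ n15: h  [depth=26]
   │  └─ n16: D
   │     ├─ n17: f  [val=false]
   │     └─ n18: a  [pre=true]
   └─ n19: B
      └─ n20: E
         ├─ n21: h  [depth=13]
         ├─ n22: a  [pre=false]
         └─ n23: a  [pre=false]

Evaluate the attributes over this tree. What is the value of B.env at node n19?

26

1. n1.pre = true  [terminal]
2. n2.val = "zz"  ["zz"]
3. n2.ok = -7  [-7]
4. n3.val = "qzz"  ["q" ++ D₀.val]
5. n3.ok = 29  [D₀.ok + 36]
6. n4.val = "xqzz"  ["x" ++ D₀.val]
7. n4.ok = 1  [D₀.ok - 28]
8. n5.depth = "up"  [terminal]
9. n6.val = true  [terminal]
10. n4.env = -8  [-8]
11. n3.env = 15  [D₀.ok * 3 - 72]
12. n8.env = 8  [8]
13. n9.cnt = false  [terminal]
14. n10.cnt = false  [terminal]
15. n11.val = true  [terminal]
16. n8.lim = "rp"  ["rp"]
17. n8.lab = 8  [E.env * 2 - 8]
18. n8.cnt = true  [E.env > 7]
19. n12.tag = false  [false]
20. n13.depth = "py"  [terminal]
21. n14.depth = -7  [terminal]
22. n15.depth = 26  [terminal]
23. n12.ok = 18  [len(d.depth) + 16]
24. n12.env = false  [h₀.depth > -7]
25. n12.off = 25  [h₁.depth * -2 + 77]
26. n16.val = "zq"  ["zq"]
27. n16.ok = 8  [len(E.lim) + 6]
28. n17.val = false  [terminal]
29. n18.pre = true  [terminal]
30. n16.env = 2  [2]
31. n7.off = false  [E.cnt == false]
32. n7.wid = true  [E.cnt == true]
33. n7.hot = "y"  [if A.env then E.lim else "y"]
34. n7.fin = -9  [len(E.lim) - 11]
35. n19.ok = 1  [D₁.env - 14]
36. n19.sig = true  [true]
37. n20.env = 16  [16]
38. n21.depth = 13  [terminal]
39. n22.pre = false  [terminal]
40. n23.pre = false  [terminal]
41. n20.lim = "mk"  ["mk"]
42. n20.lab = 17  [E.env + h.depth - 12]
43. n20.cnt = false  [a₀.pre == true]
44. n19.env = 26  [B.ok + 25]
45. n19.live = true  [B.sig == true]
46. n2.env = 4  [D₀.ok + 11]
47. n0.off = false  [D.env > 4]
48. n0.wid = false  [false]
49. n0.hot = "qq"  ["qq"]
50. n0.fin = 26  [26]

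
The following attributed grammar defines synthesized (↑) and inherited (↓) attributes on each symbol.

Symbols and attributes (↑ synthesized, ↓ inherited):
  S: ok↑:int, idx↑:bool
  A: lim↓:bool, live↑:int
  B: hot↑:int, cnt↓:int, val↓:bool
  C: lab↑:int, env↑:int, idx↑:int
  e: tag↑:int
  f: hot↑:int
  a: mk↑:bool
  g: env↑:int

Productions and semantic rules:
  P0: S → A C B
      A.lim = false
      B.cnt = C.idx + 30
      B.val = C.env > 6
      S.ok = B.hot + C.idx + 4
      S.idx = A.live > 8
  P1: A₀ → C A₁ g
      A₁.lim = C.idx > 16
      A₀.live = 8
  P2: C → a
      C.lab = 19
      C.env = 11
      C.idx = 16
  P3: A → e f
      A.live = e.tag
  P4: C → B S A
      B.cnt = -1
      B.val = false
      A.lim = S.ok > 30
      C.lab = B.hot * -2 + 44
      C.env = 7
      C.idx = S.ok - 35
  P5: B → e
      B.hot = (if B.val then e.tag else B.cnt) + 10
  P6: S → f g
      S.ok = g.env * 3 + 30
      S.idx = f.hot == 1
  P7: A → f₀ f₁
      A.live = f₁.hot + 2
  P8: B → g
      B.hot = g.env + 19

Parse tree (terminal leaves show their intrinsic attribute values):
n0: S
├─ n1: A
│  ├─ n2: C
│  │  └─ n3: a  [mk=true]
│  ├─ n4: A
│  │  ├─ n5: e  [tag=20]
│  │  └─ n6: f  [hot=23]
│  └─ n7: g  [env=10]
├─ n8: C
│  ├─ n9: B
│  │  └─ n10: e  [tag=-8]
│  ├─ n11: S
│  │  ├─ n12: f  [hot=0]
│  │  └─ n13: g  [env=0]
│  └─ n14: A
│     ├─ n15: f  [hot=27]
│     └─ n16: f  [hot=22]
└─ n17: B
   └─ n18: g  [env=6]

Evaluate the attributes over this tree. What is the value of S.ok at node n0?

24

1. n1.lim = false  [false]
2. n3.mk = true  [terminal]
3. n2.lab = 19  [19]
4. n2.env = 11  [11]
5. n2.idx = 16  [16]
6. n4.lim = false  [C.idx > 16]
7. n5.tag = 20  [terminal]
8. n6.hot = 23  [terminal]
9. n4.live = 20  [e.tag]
10. n7.env = 10  [terminal]
11. n1.live = 8  [8]
12. n9.cnt = -1  [-1]
13. n9.val = false  [false]
14. n10.tag = -8  [terminal]
15. n9.hot = 9  [(if B.val then e.tag else B.cnt) + 10]
16. n12.hot = 0  [terminal]
17. n13.env = 0  [terminal]
18. n11.ok = 30  [g.env * 3 + 30]
19. n11.idx = false  [f.hot == 1]
20. n14.lim = false  [S.ok > 30]
21. n15.hot = 27  [terminal]
22. n16.hot = 22  [terminal]
23. n14.live = 24  [f₁.hot + 2]
24. n8.lab = 26  [B.hot * -2 + 44]
25. n8.env = 7  [7]
26. n8.idx = -5  [S.ok - 35]
27. n17.cnt = 25  [C.idx + 30]
28. n17.val = true  [C.env > 6]
29. n18.env = 6  [terminal]
30. n17.hot = 25  [g.env + 19]
31. n0.ok = 24  [B.hot + C.idx + 4]
32. n0.idx = false  [A.live > 8]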